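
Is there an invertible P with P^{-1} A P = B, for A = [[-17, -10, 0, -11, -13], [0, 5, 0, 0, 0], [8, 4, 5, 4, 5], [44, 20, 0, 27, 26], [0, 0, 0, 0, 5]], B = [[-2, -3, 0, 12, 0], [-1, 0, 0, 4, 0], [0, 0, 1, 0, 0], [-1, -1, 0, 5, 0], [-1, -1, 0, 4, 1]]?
No.

trace(A) = 25 but trace(B) = 5. The trace is a similarity invariant, so A and B are not similar.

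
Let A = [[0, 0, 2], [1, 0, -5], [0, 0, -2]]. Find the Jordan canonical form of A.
The characteristic polynomial is det(xI - A) = x^2(x + 2), so the eigenvalues are -2 (algebraic multiplicity 1), 0 (algebraic multiplicity 2).

For λ = -2: algebraic multiplicity 1 gives one 1×1 block.

For λ = 0: rank(A) = 2, rank(A^2) = 1. The eigenspace has dimension 3 - 2 = 1, so there is 1 Jordan block; the rank sequence gives block sizes [2].

Assembling the blocks gives the Jordan form J above.

J = [[-2, 0, 0], [0, 0, 1], [0, 0, 0]]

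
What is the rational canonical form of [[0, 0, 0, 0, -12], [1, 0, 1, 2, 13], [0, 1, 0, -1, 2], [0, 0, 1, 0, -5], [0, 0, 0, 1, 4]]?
The invariant factors of A (the non-unit diagonal entries of the Smith normal form of xI - A over ℚ[x]) are (x - 3)(x - 1)(x^3 + 2x + 4), each dividing the next. The characteristic polynomial is their product, (x - 3)(x - 1)(x^3 + 2x + 4).

The rational canonical form is the block-diagonal matrix of companion matrices C(f_i):
R = [[0, 0, 0, 0, -12], [1, 0, 0, 0, 10], [0, 1, 0, 0, 4], [0, 0, 1, 0, -5], [0, 0, 0, 1, 4]].

Note the characteristic polynomial does not split into linear factors over ℚ, so A has no Jordan form over ℚ; the rational canonical form exists over any field.

R = [[0, 0, 0, 0, -12], [1, 0, 0, 0, 10], [0, 1, 0, 0, 4], [0, 0, 1, 0, -5], [0, 0, 0, 1, 4]]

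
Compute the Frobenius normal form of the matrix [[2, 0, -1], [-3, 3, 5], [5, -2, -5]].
R = [[0, 0, -1], [1, 0, 4], [0, 1, 0]]

The invariant factors of A (the non-unit diagonal entries of the Smith normal form of xI - A over ℚ[x]) are x^3 - 4x + 1, each dividing the next. The characteristic polynomial is their product, x^3 - 4x + 1.

The rational canonical form is the block-diagonal matrix of companion matrices C(f_i):
R = [[0, 0, -1], [1, 0, 4], [0, 1, 0]].

Note the characteristic polynomial does not split into linear factors over ℚ, so A has no Jordan form over ℚ; the rational canonical form exists over any field.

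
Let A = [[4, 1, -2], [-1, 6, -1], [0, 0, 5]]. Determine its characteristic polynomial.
χ_A(x) = (x - 5)^3

xI - A = [[x - 4, -1, 2], [1, x - 6, 1], [0, 0, x - 5]].

Expanding det(xI - A) along the first row:
det(xI - A) = + (x - 4)·det([[x - 6, 1], [0, x - 5]]) - (-1)·det([[1, 1], [0, x - 5]]) + (2)·det([[1, x - 6], [0, 0]]).

Evaluating gives χ_A(x) = x^3 - 15x^2 + 75x - 125 = (x - 5)^3.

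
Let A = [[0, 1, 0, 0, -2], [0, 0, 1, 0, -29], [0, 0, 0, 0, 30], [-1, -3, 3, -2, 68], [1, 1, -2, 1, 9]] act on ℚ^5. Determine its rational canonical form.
The invariant factors of A (the non-unit diagonal entries of the Smith normal form of xI - A over ℚ[x]) are (x - 6)(x - 1)(x^3 - x - 5), each dividing the next. The characteristic polynomial is their product, (x - 6)(x - 1)(x^3 - x - 5).

The rational canonical form is the block-diagonal matrix of companion matrices C(f_i):
R = [[0, 0, 0, 0, 30], [1, 0, 0, 0, -29], [0, 1, 0, 0, -2], [0, 0, 1, 0, -5], [0, 0, 0, 1, 7]].

Note the characteristic polynomial does not split into linear factors over ℚ, so A has no Jordan form over ℚ; the rational canonical form exists over any field.

R = [[0, 0, 0, 0, 30], [1, 0, 0, 0, -29], [0, 1, 0, 0, -2], [0, 0, 1, 0, -5], [0, 0, 0, 1, 7]]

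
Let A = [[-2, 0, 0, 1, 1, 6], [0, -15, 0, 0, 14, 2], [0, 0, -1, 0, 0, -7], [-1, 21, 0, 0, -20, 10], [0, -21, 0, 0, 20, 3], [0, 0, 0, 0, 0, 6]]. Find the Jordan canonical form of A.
J = [[-1, 1, 0, 0, 0, 0], [0, -1, 0, 0, 0, 0], [0, 0, -1, 0, 0, 0], [0, 0, 0, -1, 0, 0], [0, 0, 0, 0, 6, 1], [0, 0, 0, 0, 0, 6]]

The characteristic polynomial is det(xI - A) = (x - 6)^2(x + 1)^4, so the eigenvalues are -1 (algebraic multiplicity 4), 6 (algebraic multiplicity 2).

For λ = -1: rank(A + I) = 3, rank((A + I)^2) = 2. The eigenspace has dimension 6 - 3 = 3, so there are 3 Jordan blocks; the rank sequence gives block sizes [2, 1, 1].

For λ = 6: rank(A - 6I) = 5, rank((A - 6I)^2) = 4. The eigenspace has dimension 6 - 5 = 1, so there is 1 Jordan block; the rank sequence gives block sizes [2].

Assembling the blocks gives the Jordan form J above.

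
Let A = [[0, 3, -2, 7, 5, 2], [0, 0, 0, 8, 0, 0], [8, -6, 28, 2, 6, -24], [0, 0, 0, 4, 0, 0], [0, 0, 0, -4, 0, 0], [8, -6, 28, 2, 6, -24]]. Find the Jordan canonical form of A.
The characteristic polynomial is det(xI - A) = x^4(x - 4)^2, so the eigenvalues are 0 (algebraic multiplicity 4), 4 (algebraic multiplicity 2).

For λ = 0: rank(A) = 3, rank(A^2) = 2. The eigenspace has dimension 6 - 3 = 3, so there are 3 Jordan blocks; the rank sequence gives block sizes [2, 1, 1].

For λ = 4: rank(A - 4I) = 4. The eigenspace has dimension 6 - 4 = 2, so there are 2 Jordan blocks; the rank sequence gives block sizes [1, 1].

Assembling the blocks gives the Jordan form J above.

J = [[0, 1, 0, 0, 0, 0], [0, 0, 0, 0, 0, 0], [0, 0, 0, 0, 0, 0], [0, 0, 0, 0, 0, 0], [0, 0, 0, 0, 4, 0], [0, 0, 0, 0, 0, 4]]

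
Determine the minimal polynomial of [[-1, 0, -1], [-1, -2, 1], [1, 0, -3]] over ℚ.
m_A(x) = (x + 2)^2

The characteristic polynomial factors as (x + 2)^3. The minimal polynomial is ∏(x - λ)^{k_λ} where k_λ is the size of the largest Jordan block at λ.

For λ = -2: rank(A + 2I) = 1, and the largest Jordan block has size 2 (the smallest k with rank((A + 2I)^k) = rank((A + 2I)^(k+1))).

So m_A(x) = (x + 2)^2.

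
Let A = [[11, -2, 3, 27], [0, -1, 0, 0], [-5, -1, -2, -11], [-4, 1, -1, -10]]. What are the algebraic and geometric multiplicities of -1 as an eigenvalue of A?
algebraic multiplicity 2, geometric multiplicity 1

The characteristic polynomial is x^2(x + 1)^2, so the factor x + 1 appears with exponent 2: the algebraic multiplicity is 2.

rank(A + I) = 3, so the eigenspace has dimension 4 - 3 = 1: the geometric multiplicity is 1.

Since 1 < 2, A is not diagonalizable.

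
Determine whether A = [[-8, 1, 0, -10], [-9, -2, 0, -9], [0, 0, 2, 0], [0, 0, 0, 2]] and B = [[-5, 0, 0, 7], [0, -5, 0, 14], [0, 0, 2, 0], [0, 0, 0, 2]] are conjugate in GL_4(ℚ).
No.

Both have characteristic polynomial (x - 2)^2(x + 5)^2, but the minimal polynomial of A is (x - 2)(x + 5)^2 while the minimal polynomial of B is (x - 2)(x + 5). The minimal polynomial is a similarity invariant, so A and B are not similar.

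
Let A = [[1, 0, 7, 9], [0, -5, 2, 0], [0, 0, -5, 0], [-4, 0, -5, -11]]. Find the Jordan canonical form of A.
The characteristic polynomial is det(xI - A) = (x + 5)^4, so the eigenvalues are -5 (algebraic multiplicity 4).

For λ = -5: rank(A + 5I) = 2, rank((A + 5I)^2) = 1, rank((A + 5I)^3) = 0. The eigenspace has dimension 4 - 2 = 2, so there are 2 Jordan blocks; the rank sequence gives block sizes [3, 1].

Assembling the blocks gives the Jordan form J above.

J = [[-5, 1, 0, 0], [0, -5, 1, 0], [0, 0, -5, 0], [0, 0, 0, -5]]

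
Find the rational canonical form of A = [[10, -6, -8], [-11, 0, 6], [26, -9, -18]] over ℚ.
R = [[0, 0, 0], [1, 0, -16], [0, 1, -8]]

The invariant factors of A (the non-unit diagonal entries of the Smith normal form of xI - A over ℚ[x]) are x(x + 4)^2, each dividing the next. The characteristic polynomial is their product, x(x + 4)^2.

The rational canonical form is the block-diagonal matrix of companion matrices C(f_i):
R = [[0, 0, 0], [1, 0, -16], [0, 1, -8]].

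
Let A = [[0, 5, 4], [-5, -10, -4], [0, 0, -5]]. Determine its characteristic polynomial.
xI - A = [[x, -5, -4], [5, x + 10, 4], [0, 0, x + 5]].

Expanding det(xI - A) along the first row:
det(xI - A) = + (x)·det([[x + 10, 4], [0, x + 5]]) - (-5)·det([[5, 4], [0, x + 5]]) + (-4)·det([[5, x + 10], [0, 0]]).

Evaluating gives χ_A(x) = x^3 + 15x^2 + 75x + 125 = (x + 5)^3.

χ_A(x) = (x + 5)^3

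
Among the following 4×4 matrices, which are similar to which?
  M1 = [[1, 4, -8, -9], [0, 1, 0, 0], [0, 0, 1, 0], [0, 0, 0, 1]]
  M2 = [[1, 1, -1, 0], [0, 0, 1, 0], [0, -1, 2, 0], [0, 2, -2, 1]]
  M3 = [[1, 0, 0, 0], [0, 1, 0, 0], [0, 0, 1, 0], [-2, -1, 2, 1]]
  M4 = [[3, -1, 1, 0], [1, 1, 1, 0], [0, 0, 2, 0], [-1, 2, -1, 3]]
2 classes: {M1, M2, M3}, {M4}

Characteristic polynomials: χ_{M1} = (x - 1)^4, χ_{M2} = (x - 1)^4, χ_{M3} = (x - 1)^4, χ_{M4} = (x - 3)(x - 2)^3.

{M1, M2, M3}: invariant factors x - 1, x - 1, (x - 1)^2.

{M4}: invariant factors x - 2, (x - 3)(x - 2)^2.

Matrices are similar if and only if their invariant-factor lists agree; the partition into similarity classes is {M1, M2, M3}, {M4}.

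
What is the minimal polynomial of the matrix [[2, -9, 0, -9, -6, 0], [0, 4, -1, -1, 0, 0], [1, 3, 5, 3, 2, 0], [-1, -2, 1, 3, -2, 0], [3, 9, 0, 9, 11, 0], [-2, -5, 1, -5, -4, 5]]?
The characteristic polynomial factors as (x - 5)^6. The minimal polynomial is ∏(x - λ)^{k_λ} where k_λ is the size of the largest Jordan block at λ.

For λ = 5: rank(A - 5I) = 2, and the largest Jordan block has size 2 (the smallest k with rank((A - 5I)^k) = rank((A - 5I)^(k+1))).

So m_A(x) = (x - 5)^2.

m_A(x) = (x - 5)^2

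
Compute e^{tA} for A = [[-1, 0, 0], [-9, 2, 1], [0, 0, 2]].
e^{tA} = [[e^{-t}, 0, 0], [3*(1 - e^{3*t})*e^{-t}, e^{2*t}, t*e^{2*t}], [0, 0, e^{2*t}]]

A has Jordan form J = [[-1, 0, 0], [0, 2, 1], [0, 0, 2]] with A = PJP^{-1}, so e^{tA} = P e^{tJ} P^{-1}.

For a Jordan block J_k(λ), e^{tJ_k(λ)} = e^{λt} · (I + tN + t^2 N^2/2! + ... + t^{k-1} N^{k-1}/(k-1)!) where N is the nilpotent superdiagonal part.

Assembling the blocks and conjugating back gives the entries of e^{tA} as shown above.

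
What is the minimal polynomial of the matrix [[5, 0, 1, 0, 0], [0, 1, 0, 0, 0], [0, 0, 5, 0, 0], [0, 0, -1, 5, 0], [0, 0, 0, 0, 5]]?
The characteristic polynomial factors as (x - 5)^4(x - 1). The minimal polynomial is ∏(x - λ)^{k_λ} where k_λ is the size of the largest Jordan block at λ.

For λ = 1: rank(A - I) = 4, and the largest Jordan block has size 1 (the smallest k with rank((A - I)^k) = rank((A - I)^(k+1))).
For λ = 5: rank(A - 5I) = 2, and the largest Jordan block has size 2 (the smallest k with rank((A - 5I)^k) = rank((A - 5I)^(k+1))).

So m_A(x) = (x - 5)^2(x - 1).

m_A(x) = (x - 5)^2(x - 1)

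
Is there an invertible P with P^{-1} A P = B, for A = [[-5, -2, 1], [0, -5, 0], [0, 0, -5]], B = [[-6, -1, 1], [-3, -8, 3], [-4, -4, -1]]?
Two matrices over a field are similar if and only if they have the same invariant factors.

Both A and B have characteristic polynomial (x + 5)^3 and minimal polynomial (x + 5)^2. Computing further, both have invariant factors x + 5, (x + 5)^2. Hence A and B are similar.

Yes.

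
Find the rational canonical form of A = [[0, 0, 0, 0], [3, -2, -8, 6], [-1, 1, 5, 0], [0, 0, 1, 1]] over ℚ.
The invariant factors of A (the non-unit diagonal entries of the Smith normal form of xI - A over ℚ[x]) are x(x - 4)(x^2 + 1), each dividing the next. The characteristic polynomial is their product, x(x - 4)(x^2 + 1).

The rational canonical form is the block-diagonal matrix of companion matrices C(f_i):
R = [[0, 0, 0, 0], [1, 0, 0, 4], [0, 1, 0, -1], [0, 0, 1, 4]].

Note the characteristic polynomial does not split into linear factors over ℚ, so A has no Jordan form over ℚ; the rational canonical form exists over any field.

R = [[0, 0, 0, 0], [1, 0, 0, 4], [0, 1, 0, -1], [0, 0, 1, 4]]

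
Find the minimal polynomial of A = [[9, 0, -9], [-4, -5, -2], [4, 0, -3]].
The characteristic polynomial factors as (x - 3)^2(x + 5). The minimal polynomial is ∏(x - λ)^{k_λ} where k_λ is the size of the largest Jordan block at λ.

For λ = -5: rank(A + 5I) = 2, and the largest Jordan block has size 1 (the smallest k with rank((A + 5I)^k) = rank((A + 5I)^(k+1))).
For λ = 3: rank(A - 3I) = 2, and the largest Jordan block has size 2 (the smallest k with rank((A - 3I)^k) = rank((A - 3I)^(k+1))).

So m_A(x) = (x - 3)^2(x + 5).

m_A(x) = (x - 3)^2(x + 5)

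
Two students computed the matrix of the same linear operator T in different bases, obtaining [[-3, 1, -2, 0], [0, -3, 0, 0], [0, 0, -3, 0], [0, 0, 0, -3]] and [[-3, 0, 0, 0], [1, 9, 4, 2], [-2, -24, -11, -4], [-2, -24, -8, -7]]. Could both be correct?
Yes.

Two matrices over a field are similar if and only if they have the same invariant factors.

Both A and B have characteristic polynomial (x + 3)^4 and minimal polynomial (x + 3)^2. Computing further, both have invariant factors x + 3, x + 3, (x + 3)^2. Hence A and B are similar.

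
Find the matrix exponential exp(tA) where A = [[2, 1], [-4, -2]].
A has Jordan form J = [[0, 1], [0, 0]] with A = PJP^{-1}, so e^{tA} = P e^{tJ} P^{-1}.

For a Jordan block J_k(λ), e^{tJ_k(λ)} = e^{λt} · (I + tN + t^2 N^2/2! + ... + t^{k-1} N^{k-1}/(k-1)!) where N is the nilpotent superdiagonal part.

Assembling the blocks and conjugating back gives the entries of e^{tA} as shown above.

e^{tA} = [[2*t + 1, t], [-4*t, 1 - 2*t]]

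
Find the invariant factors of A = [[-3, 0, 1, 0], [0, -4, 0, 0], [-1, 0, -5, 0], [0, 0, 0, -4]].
The Jordan structure of A has elementary divisors (x + 4)^2, (x + 4), (x + 4). Arranging the block sizes at each eigenvalue in decreasing order and taking row products gives the invariant factors.

Invariant factors (smallest first, each dividing the next): x + 4, x + 4, (x + 4)^2.

Check: the last factor (x + 4)^2 is the minimal polynomial, and the product (x + 4)^4 is the characteristic polynomial.

x + 4, x + 4, (x + 4)^2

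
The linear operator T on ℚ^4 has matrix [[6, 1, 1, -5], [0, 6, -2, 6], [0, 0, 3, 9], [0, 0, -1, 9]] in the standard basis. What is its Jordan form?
The characteristic polynomial is det(xI - A) = (x - 6)^4, so the eigenvalues are 6 (algebraic multiplicity 4).

For λ = 6: rank(A - 6I) = 2, rank((A - 6I)^2) = 0. The eigenspace has dimension 4 - 2 = 2, so there are 2 Jordan blocks; the rank sequence gives block sizes [2, 2].

Assembling the blocks gives the Jordan form J above.

J = [[6, 1, 0, 0], [0, 6, 0, 0], [0, 0, 6, 1], [0, 0, 0, 6]]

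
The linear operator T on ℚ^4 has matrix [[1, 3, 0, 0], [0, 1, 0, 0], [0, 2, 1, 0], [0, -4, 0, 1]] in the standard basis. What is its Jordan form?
The characteristic polynomial is det(xI - A) = (x - 1)^4, so the eigenvalues are 1 (algebraic multiplicity 4).

For λ = 1: rank(A - I) = 1, rank((A - I)^2) = 0. The eigenspace has dimension 4 - 1 = 3, so there are 3 Jordan blocks; the rank sequence gives block sizes [2, 1, 1].

Assembling the blocks gives the Jordan form J above.

J = [[1, 1, 0, 0], [0, 1, 0, 0], [0, 0, 1, 0], [0, 0, 0, 1]]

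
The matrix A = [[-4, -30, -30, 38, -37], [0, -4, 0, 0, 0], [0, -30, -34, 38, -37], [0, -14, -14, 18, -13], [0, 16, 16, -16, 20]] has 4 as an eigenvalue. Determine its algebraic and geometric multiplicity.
The characteristic polynomial is (x - 4)^2(x + 4)^3, so the factor x - 4 appears with exponent 2: the algebraic multiplicity is 2.

rank(A - 4I) = 4, so the eigenspace has dimension 5 - 4 = 1: the geometric multiplicity is 1.

Since 1 < 2, A is not diagonalizable.

algebraic multiplicity 2, geometric multiplicity 1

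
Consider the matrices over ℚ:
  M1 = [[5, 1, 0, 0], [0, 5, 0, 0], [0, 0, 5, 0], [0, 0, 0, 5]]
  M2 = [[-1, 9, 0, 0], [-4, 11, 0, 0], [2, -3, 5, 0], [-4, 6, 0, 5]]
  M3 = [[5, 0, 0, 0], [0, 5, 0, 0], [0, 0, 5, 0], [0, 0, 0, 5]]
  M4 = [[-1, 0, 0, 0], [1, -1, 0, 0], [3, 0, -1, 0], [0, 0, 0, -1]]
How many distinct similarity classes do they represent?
Characteristic polynomials: χ_{M1} = (x - 5)^4, χ_{M2} = (x - 5)^4, χ_{M3} = (x - 5)^4, χ_{M4} = (x + 1)^4.

{M1, M2}: invariant factors x - 5, x - 5, (x - 5)^2.

{M3}: invariant factors x - 5, x - 5, x - 5, x - 5.

{M4}: invariant factors x + 1, x + 1, (x + 1)^2.

Matrices are similar if and only if their invariant-factor lists agree; the partition into similarity classes is {M1, M2}, {M3}, {M4}.

3 classes: {M1, M2}, {M3}, {M4}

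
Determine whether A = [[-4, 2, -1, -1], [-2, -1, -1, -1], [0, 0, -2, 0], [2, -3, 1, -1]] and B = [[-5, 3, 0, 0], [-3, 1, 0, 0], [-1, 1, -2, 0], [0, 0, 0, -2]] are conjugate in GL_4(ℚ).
Both have characteristic polynomial (x + 2)^4, but the minimal polynomial of A is (x + 2)^3 while the minimal polynomial of B is (x + 2)^2. The minimal polynomial is a similarity invariant, so A and B are not similar.

No.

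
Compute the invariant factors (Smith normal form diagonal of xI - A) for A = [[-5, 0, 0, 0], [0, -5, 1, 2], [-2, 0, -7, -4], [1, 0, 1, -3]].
(x + 5)^2, (x + 5)^2

The Jordan structure of A has elementary divisors (x + 5)^2, (x + 5)^2. Arranging the block sizes at each eigenvalue in decreasing order and taking row products gives the invariant factors.

Invariant factors (smallest first, each dividing the next): (x + 5)^2, (x + 5)^2.

Check: the last factor (x + 5)^2 is the minimal polynomial, and the product (x + 5)^4 is the characteristic polynomial.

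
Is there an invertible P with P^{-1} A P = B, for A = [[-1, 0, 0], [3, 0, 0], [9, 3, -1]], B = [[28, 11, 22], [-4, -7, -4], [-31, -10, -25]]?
trace(A) = -2 but trace(B) = -4. The trace is a similarity invariant, so A and B are not similar.

No.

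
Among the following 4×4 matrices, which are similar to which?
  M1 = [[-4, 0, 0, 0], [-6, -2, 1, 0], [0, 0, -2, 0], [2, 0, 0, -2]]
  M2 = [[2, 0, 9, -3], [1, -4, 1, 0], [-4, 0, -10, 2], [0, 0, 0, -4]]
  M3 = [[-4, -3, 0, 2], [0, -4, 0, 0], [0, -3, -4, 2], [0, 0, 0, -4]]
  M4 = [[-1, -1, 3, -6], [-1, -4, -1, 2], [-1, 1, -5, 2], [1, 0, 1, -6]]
3 classes: {M1}, {M2, M4}, {M3}

Characteristic polynomials: χ_{M1} = (x + 2)^3(x + 4), χ_{M2} = (x + 4)^4, χ_{M3} = (x + 4)^4, χ_{M4} = (x + 4)^4.

{M1}: invariant factors x + 2, (x + 2)^2(x + 4).

{M2, M4}: invariant factors x + 4, (x + 4)^3.

{M3}: invariant factors x + 4, x + 4, (x + 4)^2.

Matrices are similar if and only if their invariant-factor lists agree; the partition into similarity classes is {M1}, {M2, M4}, {M3}.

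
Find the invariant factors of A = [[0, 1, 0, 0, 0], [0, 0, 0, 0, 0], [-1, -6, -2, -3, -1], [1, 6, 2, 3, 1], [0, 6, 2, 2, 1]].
x, x^2(x - 1)^2

The Jordan structure of A has elementary divisors x^2, x, (x - 1)^2. Arranging the block sizes at each eigenvalue in decreasing order and taking row products gives the invariant factors.

Invariant factors (smallest first, each dividing the next): x, x^2(x - 1)^2.

Check: the last factor x^2(x - 1)^2 is the minimal polynomial, and the product x^3(x - 1)^2 is the characteristic polynomial.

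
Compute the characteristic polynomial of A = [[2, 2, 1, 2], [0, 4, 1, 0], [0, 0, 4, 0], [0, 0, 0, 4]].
xI - A = [[x - 2, -2, -1, -2], [0, x - 4, -1, 0], [0, 0, x - 4, 0], [0, 0, 0, x - 4]].

Expanding det(xI - A) along the first row:
det(xI - A) = + (x - 2)·det([[x - 4, -1, 0], [0, x - 4, 0], [0, 0, x - 4]]) - (-2)·det([[0, -1, 0], [0, x - 4, 0], [0, 0, x - 4]]) + (-1)·det([[0, x - 4, 0], [0, 0, 0], [0, 0, x - 4]]) - (-2)·det([[0, x - 4, -1], [0, 0, x - 4], [0, 0, 0]]).

Evaluating gives χ_A(x) = x^4 - 14x^3 + 72x^2 - 160x + 128 = (x - 4)^3(x - 2).

χ_A(x) = (x - 4)^3(x - 2)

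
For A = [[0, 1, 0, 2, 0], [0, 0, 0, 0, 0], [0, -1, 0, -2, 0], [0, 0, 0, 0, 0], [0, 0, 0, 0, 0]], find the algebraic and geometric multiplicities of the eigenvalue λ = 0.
algebraic multiplicity 5, geometric multiplicity 4

The characteristic polynomial is x^5, so the factor x appears with exponent 5: the algebraic multiplicity is 5.

rank(A) = 1, so the eigenspace has dimension 5 - 1 = 4: the geometric multiplicity is 4.

Since 4 < 5, A is not diagonalizable.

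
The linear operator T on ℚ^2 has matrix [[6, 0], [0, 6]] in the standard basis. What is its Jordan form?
The characteristic polynomial is det(xI - A) = (x - 6)^2, so the eigenvalues are 6 (algebraic multiplicity 2).

For λ = 6: rank(A - 6I) = 0. The eigenspace has dimension 2 - 0 = 2, so there are 2 Jordan blocks; the rank sequence gives block sizes [1, 1].

Assembling the blocks gives the Jordan form J above.

J = [[6, 0], [0, 6]]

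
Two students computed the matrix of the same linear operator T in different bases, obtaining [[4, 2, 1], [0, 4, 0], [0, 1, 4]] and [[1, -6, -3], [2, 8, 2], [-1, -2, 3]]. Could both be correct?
Both have characteristic polynomial (x - 4)^3, but the minimal polynomial of A is (x - 4)^3 while the minimal polynomial of B is (x - 4)^2. The minimal polynomial is a similarity invariant, so A and B are not similar.

No.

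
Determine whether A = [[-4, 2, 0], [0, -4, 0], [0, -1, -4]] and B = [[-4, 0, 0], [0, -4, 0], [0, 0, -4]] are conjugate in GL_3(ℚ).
Both have characteristic polynomial (x + 4)^3, but the minimal polynomial of A is (x + 4)^2 while the minimal polynomial of B is x + 4. The minimal polynomial is a similarity invariant, so A and B are not similar.

No.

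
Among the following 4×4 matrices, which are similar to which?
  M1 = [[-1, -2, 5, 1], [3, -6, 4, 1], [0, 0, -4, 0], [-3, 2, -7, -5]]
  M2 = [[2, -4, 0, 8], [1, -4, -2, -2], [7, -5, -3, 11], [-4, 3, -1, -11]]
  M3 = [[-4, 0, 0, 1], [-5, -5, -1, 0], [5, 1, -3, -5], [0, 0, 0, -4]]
1 class: {M1, M2, M3}

Characteristic polynomials: χ_{M1} = (x + 4)^4, χ_{M2} = (x + 4)^4, χ_{M3} = (x + 4)^4.

{M1, M2, M3}: invariant factors (x + 4)^2, (x + 4)^2.

Matrices are similar if and only if their invariant-factor lists agree; the partition into similarity classes is {M1, M2, M3}.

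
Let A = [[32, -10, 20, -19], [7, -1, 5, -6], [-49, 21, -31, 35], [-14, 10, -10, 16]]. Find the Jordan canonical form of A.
The characteristic polynomial is det(xI - A) = (x - 4)^4, so the eigenvalues are 4 (algebraic multiplicity 4).

For λ = 4: rank(A - 4I) = 2, rank((A - 4I)^2) = 0. The eigenspace has dimension 4 - 2 = 2, so there are 2 Jordan blocks; the rank sequence gives block sizes [2, 2].

Assembling the blocks gives the Jordan form J above.

J = [[4, 1, 0, 0], [0, 4, 0, 0], [0, 0, 4, 1], [0, 0, 0, 4]]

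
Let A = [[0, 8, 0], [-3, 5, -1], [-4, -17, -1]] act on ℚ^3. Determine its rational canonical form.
The invariant factors of A (the non-unit diagonal entries of the Smith normal form of xI - A over ℚ[x]) are (x - 4)(x^2 + 2), each dividing the next. The characteristic polynomial is their product, (x - 4)(x^2 + 2).

The rational canonical form is the block-diagonal matrix of companion matrices C(f_i):
R = [[0, 0, 8], [1, 0, -2], [0, 1, 4]].

Note the characteristic polynomial does not split into linear factors over ℚ, so A has no Jordan form over ℚ; the rational canonical form exists over any field.

R = [[0, 0, 8], [1, 0, -2], [0, 1, 4]]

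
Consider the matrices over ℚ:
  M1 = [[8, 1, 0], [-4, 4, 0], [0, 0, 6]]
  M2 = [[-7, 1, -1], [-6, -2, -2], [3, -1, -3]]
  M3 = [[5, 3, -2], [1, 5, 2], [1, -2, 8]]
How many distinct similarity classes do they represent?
Characteristic polynomials: χ_{M1} = (x - 6)^3, χ_{M2} = (x + 4)^3, χ_{M3} = (x - 6)^3.

{M1}: invariant factors x - 6, (x - 6)^2.

{M2}: invariant factors x + 4, (x + 4)^2.

{M3}: invariant factors (x - 6)^3.

Matrices are similar if and only if their invariant-factor lists agree; the partition into similarity classes is {M1}, {M2}, {M3}.

3 classes: {M1}, {M2}, {M3}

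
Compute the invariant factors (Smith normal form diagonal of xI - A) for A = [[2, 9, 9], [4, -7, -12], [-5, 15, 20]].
The Jordan structure of A has elementary divisors (x - 5)^2, (x - 5). Arranging the block sizes at each eigenvalue in decreasing order and taking row products gives the invariant factors.

Invariant factors (smallest first, each dividing the next): x - 5, (x - 5)^2.

Check: the last factor (x - 5)^2 is the minimal polynomial, and the product (x - 5)^3 is the characteristic polynomial.

x - 5, (x - 5)^2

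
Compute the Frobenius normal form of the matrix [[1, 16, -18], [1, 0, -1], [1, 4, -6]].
The invariant factors of A (the non-unit diagonal entries of the Smith normal form of xI - A over ℚ[x]) are (x + 2)(x^2 + 3x - 6), each dividing the next. The characteristic polynomial is their product, (x + 2)(x^2 + 3x - 6).

The rational canonical form is the block-diagonal matrix of companion matrices C(f_i):
R = [[0, 0, 12], [1, 0, 0], [0, 1, -5]].

Note the characteristic polynomial does not split into linear factors over ℚ, so A has no Jordan form over ℚ; the rational canonical form exists over any field.

R = [[0, 0, 12], [1, 0, 0], [0, 1, -5]]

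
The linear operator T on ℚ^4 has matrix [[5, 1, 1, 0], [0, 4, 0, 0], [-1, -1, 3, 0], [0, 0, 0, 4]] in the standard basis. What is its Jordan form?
The characteristic polynomial is det(xI - A) = (x - 4)^4, so the eigenvalues are 4 (algebraic multiplicity 4).

For λ = 4: rank(A - 4I) = 1, rank((A - 4I)^2) = 0. The eigenspace has dimension 4 - 1 = 3, so there are 3 Jordan blocks; the rank sequence gives block sizes [2, 1, 1].

Assembling the blocks gives the Jordan form J above.

J = [[4, 1, 0, 0], [0, 4, 0, 0], [0, 0, 4, 0], [0, 0, 0, 4]]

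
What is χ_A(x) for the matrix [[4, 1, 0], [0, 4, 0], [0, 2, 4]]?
χ_A(x) = (x - 4)^3

xI - A = [[x - 4, -1, 0], [0, x - 4, 0], [0, -2, x - 4]].

Expanding det(xI - A) along the first row:
det(xI - A) = + (x - 4)·det([[x - 4, 0], [-2, x - 4]]) - (-1)·det([[0, 0], [0, x - 4]]) + (0)·det([[0, x - 4], [0, -2]]).

Evaluating gives χ_A(x) = x^3 - 12x^2 + 48x - 64 = (x - 4)^3.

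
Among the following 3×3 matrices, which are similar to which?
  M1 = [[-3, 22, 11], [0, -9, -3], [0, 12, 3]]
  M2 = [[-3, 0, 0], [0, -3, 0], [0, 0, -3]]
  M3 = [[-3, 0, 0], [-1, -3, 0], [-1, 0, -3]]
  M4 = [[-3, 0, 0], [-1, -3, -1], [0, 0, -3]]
2 classes: {M1, M3, M4}, {M2}

Characteristic polynomials: χ_{M1} = (x + 3)^3, χ_{M2} = (x + 3)^3, χ_{M3} = (x + 3)^3, χ_{M4} = (x + 3)^3.

{M1, M3, M4}: invariant factors x + 3, (x + 3)^2.

{M2}: invariant factors x + 3, x + 3, x + 3.

Matrices are similar if and only if their invariant-factor lists agree; the partition into similarity classes is {M1, M3, M4}, {M2}.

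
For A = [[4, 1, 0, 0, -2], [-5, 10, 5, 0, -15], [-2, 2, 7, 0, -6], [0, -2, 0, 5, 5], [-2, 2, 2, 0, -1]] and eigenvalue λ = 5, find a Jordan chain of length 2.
v_1 = [[0, 2, 1, 0, 1]]^T, v_2 = [[0, 0, 0, 1, 0]]^T

We seek v_1 ∈ ker((A - 5I)^2) \ ker(A - 5I), then set v_{i+1} = (A - 5I) v_i.

One such chain is v_1 = [[0, 2, 1, 0, 1]]^T, v_2 = [[0, 0, 0, 1, 0]]^T. Check: (A - 5I) v_2 = [[0, 0, 0, 0, 0]]^T = 0.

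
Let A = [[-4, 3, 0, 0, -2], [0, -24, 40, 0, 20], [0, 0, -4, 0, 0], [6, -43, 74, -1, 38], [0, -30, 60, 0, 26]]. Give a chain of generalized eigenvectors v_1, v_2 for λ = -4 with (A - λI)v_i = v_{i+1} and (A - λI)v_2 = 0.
v_1 = [[2, 1, 0, -3, 1]]^T, v_2 = [[1, 0, 0, -2, 0]]^T

We seek v_1 ∈ ker((A + 4I)^2) \ ker(A + 4I), then set v_{i+1} = (A + 4I) v_i.

One such chain is v_1 = [[2, 1, 0, -3, 1]]^T, v_2 = [[1, 0, 0, -2, 0]]^T. Check: (A + 4I) v_2 = [[0, 0, 0, 0, 0]]^T = 0.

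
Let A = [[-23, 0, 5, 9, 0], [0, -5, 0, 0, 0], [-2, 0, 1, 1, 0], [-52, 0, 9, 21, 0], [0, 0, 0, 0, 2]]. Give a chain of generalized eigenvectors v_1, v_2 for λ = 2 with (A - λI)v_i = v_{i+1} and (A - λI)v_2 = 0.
v_1 = [[1, 0, 0, 3, 0]]^T, v_2 = [[2, 0, 1, 5, 0]]^T

We seek v_1 ∈ ker((A - 2I)^2) \ ker(A - 2I), then set v_{i+1} = (A - 2I) v_i.

One such chain is v_1 = [[1, 0, 0, 3, 0]]^T, v_2 = [[2, 0, 1, 5, 0]]^T. Check: (A - 2I) v_2 = [[0, 0, 0, 0, 0]]^T = 0.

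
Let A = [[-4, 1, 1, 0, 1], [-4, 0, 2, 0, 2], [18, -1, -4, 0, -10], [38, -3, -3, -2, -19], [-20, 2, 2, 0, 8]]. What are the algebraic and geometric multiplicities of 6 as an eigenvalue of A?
The characteristic polynomial is (x - 6)(x + 2)^4, so the factor x - 6 appears with exponent 1: the algebraic multiplicity is 1.

rank(A - 6I) = 4, so the eigenspace has dimension 5 - 4 = 1: the geometric multiplicity is 1.

algebraic multiplicity 1, geometric multiplicity 1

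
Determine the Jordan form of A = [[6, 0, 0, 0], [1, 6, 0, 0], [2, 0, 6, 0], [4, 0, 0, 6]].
The characteristic polynomial is det(xI - A) = (x - 6)^4, so the eigenvalues are 6 (algebraic multiplicity 4).

For λ = 6: rank(A - 6I) = 1, rank((A - 6I)^2) = 0. The eigenspace has dimension 4 - 1 = 3, so there are 3 Jordan blocks; the rank sequence gives block sizes [2, 1, 1].

Assembling the blocks gives the Jordan form J above.

J = [[6, 1, 0, 0], [0, 6, 0, 0], [0, 0, 6, 0], [0, 0, 0, 6]]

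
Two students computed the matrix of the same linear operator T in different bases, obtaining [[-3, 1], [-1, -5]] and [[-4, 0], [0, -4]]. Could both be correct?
No.

Both have characteristic polynomial (x + 4)^2, but the minimal polynomial of A is (x + 4)^2 while the minimal polynomial of B is x + 4. The minimal polynomial is a similarity invariant, so A and B are not similar.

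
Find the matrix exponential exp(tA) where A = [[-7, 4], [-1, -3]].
e^{tA} = [[(1 - 2*t)*e^{-5*t}, 4*t*e^{-5*t}], [-t*e^{-5*t}, (2*t + 1)*e^{-5*t}]]

A has Jordan form J = [[-5, 1], [0, -5]] with A = PJP^{-1}, so e^{tA} = P e^{tJ} P^{-1}.

For a Jordan block J_k(λ), e^{tJ_k(λ)} = e^{λt} · (I + tN + t^2 N^2/2! + ... + t^{k-1} N^{k-1}/(k-1)!) where N is the nilpotent superdiagonal part.

Assembling the blocks and conjugating back gives the entries of e^{tA} as shown above.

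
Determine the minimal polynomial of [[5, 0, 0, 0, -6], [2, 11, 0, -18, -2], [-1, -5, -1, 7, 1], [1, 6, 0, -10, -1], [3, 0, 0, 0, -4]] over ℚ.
m_A(x) = (x - 2)^2(x + 1)^2

The characteristic polynomial factors as (x - 2)^2(x + 1)^3. The minimal polynomial is ∏(x - λ)^{k_λ} where k_λ is the size of the largest Jordan block at λ.

For λ = -1: rank(A + I) = 3, and the largest Jordan block has size 2 (the smallest k with rank((A + I)^k) = rank((A + I)^(k+1))).
For λ = 2: rank(A - 2I) = 4, and the largest Jordan block has size 2 (the smallest k with rank((A - 2I)^k) = rank((A - 2I)^(k+1))).

So m_A(x) = (x - 2)^2(x + 1)^2.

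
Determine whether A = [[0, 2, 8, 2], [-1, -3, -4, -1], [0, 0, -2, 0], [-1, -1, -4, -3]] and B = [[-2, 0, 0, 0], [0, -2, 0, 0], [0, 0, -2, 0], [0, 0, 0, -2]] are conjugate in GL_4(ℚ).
Both have characteristic polynomial (x + 2)^4, but the minimal polynomial of A is (x + 2)^2 while the minimal polynomial of B is x + 2. The minimal polynomial is a similarity invariant, so A and B are not similar.

No.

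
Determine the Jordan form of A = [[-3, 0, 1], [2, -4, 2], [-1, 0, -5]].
J = [[-4, 1, 0], [0, -4, 0], [0, 0, -4]]

The characteristic polynomial is det(xI - A) = (x + 4)^3, so the eigenvalues are -4 (algebraic multiplicity 3).

For λ = -4: rank(A + 4I) = 1, rank((A + 4I)^2) = 0. The eigenspace has dimension 3 - 1 = 2, so there are 2 Jordan blocks; the rank sequence gives block sizes [2, 1].

Assembling the blocks gives the Jordan form J above.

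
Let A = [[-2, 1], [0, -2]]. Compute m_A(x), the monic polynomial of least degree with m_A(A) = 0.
The characteristic polynomial factors as (x + 2)^2. The minimal polynomial is ∏(x - λ)^{k_λ} where k_λ is the size of the largest Jordan block at λ.

For λ = -2: rank(A + 2I) = 1, and the largest Jordan block has size 2 (the smallest k with rank((A + 2I)^k) = rank((A + 2I)^(k+1))).

So m_A(x) = (x + 2)^2.

m_A(x) = (x + 2)^2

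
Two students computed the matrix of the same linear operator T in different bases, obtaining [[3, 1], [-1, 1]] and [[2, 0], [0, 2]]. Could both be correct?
No.

Both have characteristic polynomial (x - 2)^2, but the minimal polynomial of A is (x - 2)^2 while the minimal polynomial of B is x - 2. The minimal polynomial is a similarity invariant, so A and B are not similar.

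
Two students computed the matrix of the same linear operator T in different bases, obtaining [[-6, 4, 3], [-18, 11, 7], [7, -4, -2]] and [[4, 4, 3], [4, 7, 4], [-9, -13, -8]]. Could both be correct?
Two matrices over a field are similar if and only if they have the same invariant factors.

Both A and B have characteristic polynomial (x - 1)^3 and minimal polynomial (x - 1)^3. Computing further, both have invariant factors (x - 1)^3. Hence A and B are similar.

Yes.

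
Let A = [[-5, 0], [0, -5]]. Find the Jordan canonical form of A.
J = [[-5, 0], [0, -5]]

The characteristic polynomial is det(xI - A) = (x + 5)^2, so the eigenvalues are -5 (algebraic multiplicity 2).

For λ = -5: rank(A + 5I) = 0. The eigenspace has dimension 2 - 0 = 2, so there are 2 Jordan blocks; the rank sequence gives block sizes [1, 1].

Assembling the blocks gives the Jordan form J above.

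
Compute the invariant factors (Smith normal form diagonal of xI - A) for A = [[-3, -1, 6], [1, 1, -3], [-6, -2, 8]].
The Jordan structure of A has elementary divisors (x - 2)^3. Arranging the block sizes at each eigenvalue in decreasing order and taking row products gives the invariant factors.

Invariant factors (smallest first, each dividing the next): (x - 2)^3.

Check: the last factor (x - 2)^3 is the minimal polynomial, and the product (x - 2)^3 is the characteristic polynomial.

(x - 2)^3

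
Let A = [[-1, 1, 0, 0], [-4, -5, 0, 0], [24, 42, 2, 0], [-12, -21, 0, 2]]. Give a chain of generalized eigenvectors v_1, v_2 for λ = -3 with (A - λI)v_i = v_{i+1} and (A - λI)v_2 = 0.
v_1 = [[0, 1, -6, 3]]^T, v_2 = [[1, -2, 12, -6]]^T

We seek v_1 ∈ ker((A + 3I)^2) \ ker(A + 3I), then set v_{i+1} = (A + 3I) v_i.

One such chain is v_1 = [[0, 1, -6, 3]]^T, v_2 = [[1, -2, 12, -6]]^T. Check: (A + 3I) v_2 = [[0, 0, 0, 0]]^T = 0.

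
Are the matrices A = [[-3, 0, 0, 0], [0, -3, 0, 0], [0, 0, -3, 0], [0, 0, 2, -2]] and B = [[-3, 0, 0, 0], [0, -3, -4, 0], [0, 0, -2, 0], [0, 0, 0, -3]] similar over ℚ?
Two matrices over a field are similar if and only if they have the same invariant factors.

Both A and B have characteristic polynomial (x + 2)(x + 3)^3 and minimal polynomial (x + 2)(x + 3). Computing further, both have invariant factors x + 3, x + 3, (x + 2)(x + 3). Hence A and B are similar.

Yes.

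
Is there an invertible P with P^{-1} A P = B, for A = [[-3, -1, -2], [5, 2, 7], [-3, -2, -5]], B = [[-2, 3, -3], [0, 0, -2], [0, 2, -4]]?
No.

Both have characteristic polynomial (x + 2)^3, but the minimal polynomial of A is (x + 2)^3 while the minimal polynomial of B is (x + 2)^2. The minimal polynomial is a similarity invariant, so A and B are not similar.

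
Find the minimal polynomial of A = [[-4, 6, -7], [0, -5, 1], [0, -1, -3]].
m_A(x) = (x + 4)^3

The characteristic polynomial factors as (x + 4)^3. The minimal polynomial is ∏(x - λ)^{k_λ} where k_λ is the size of the largest Jordan block at λ.

For λ = -4: rank(A + 4I) = 2, and the largest Jordan block has size 3 (the smallest k with rank((A + 4I)^k) = rank((A + 4I)^(k+1))).

So m_A(x) = (x + 4)^3.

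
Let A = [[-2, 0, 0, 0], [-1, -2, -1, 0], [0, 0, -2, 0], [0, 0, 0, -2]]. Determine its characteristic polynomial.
xI - A = [[x + 2, 0, 0, 0], [1, x + 2, 1, 0], [0, 0, x + 2, 0], [0, 0, 0, x + 2]].

Expanding det(xI - A) along the first row:
det(xI - A) = + (x + 2)·det([[x + 2, 1, 0], [0, x + 2, 0], [0, 0, x + 2]]) - (0)·det([[1, 1, 0], [0, x + 2, 0], [0, 0, x + 2]]) + (0)·det([[1, x + 2, 0], [0, 0, 0], [0, 0, x + 2]]) - (0)·det([[1, x + 2, 1], [0, 0, x + 2], [0, 0, 0]]).

Evaluating gives χ_A(x) = x^4 + 8x^3 + 24x^2 + 32x + 16 = (x + 2)^4.

χ_A(x) = (x + 2)^4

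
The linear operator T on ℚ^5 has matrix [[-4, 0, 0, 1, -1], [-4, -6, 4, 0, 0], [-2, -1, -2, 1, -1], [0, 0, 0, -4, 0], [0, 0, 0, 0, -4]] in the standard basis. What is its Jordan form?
J = [[-4, 1, 0, 0, 0], [0, -4, 0, 0, 0], [0, 0, -4, 1, 0], [0, 0, 0, -4, 0], [0, 0, 0, 0, -4]]

The characteristic polynomial is det(xI - A) = (x + 4)^5, so the eigenvalues are -4 (algebraic multiplicity 5).

For λ = -4: rank(A + 4I) = 2, rank((A + 4I)^2) = 0. The eigenspace has dimension 5 - 2 = 3, so there are 3 Jordan blocks; the rank sequence gives block sizes [2, 2, 1].

Assembling the blocks gives the Jordan form J above.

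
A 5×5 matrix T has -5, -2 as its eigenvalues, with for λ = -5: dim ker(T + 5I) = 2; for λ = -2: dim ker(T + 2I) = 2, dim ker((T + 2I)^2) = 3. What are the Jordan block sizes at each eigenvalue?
λ = -5: successive nullity increments [2] count blocks of size ≥ k; block sizes are [1, 1].
λ = -2: successive nullity increments [2, 1] count blocks of size ≥ k; block sizes are [2, 1].

Jordan blocks: (-5, 1), (-5, 1), (-2, 2), (-2, 1)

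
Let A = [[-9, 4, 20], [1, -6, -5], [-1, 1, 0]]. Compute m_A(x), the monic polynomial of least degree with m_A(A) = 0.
m_A(x) = (x + 5)^2

The characteristic polynomial factors as (x + 5)^3. The minimal polynomial is ∏(x - λ)^{k_λ} where k_λ is the size of the largest Jordan block at λ.

For λ = -5: rank(A + 5I) = 1, and the largest Jordan block has size 2 (the smallest k with rank((A + 5I)^k) = rank((A + 5I)^(k+1))).

So m_A(x) = (x + 5)^2.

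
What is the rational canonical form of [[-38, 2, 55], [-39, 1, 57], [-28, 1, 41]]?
The invariant factors of A (the non-unit diagonal entries of the Smith normal form of xI - A over ℚ[x]) are (x - 3)(x^2 - x + 3), each dividing the next. The characteristic polynomial is their product, (x - 3)(x^2 - x + 3).

The rational canonical form is the block-diagonal matrix of companion matrices C(f_i):
R = [[0, 0, 9], [1, 0, -6], [0, 1, 4]].

Note the characteristic polynomial does not split into linear factors over ℚ, so A has no Jordan form over ℚ; the rational canonical form exists over any field.

R = [[0, 0, 9], [1, 0, -6], [0, 1, 4]]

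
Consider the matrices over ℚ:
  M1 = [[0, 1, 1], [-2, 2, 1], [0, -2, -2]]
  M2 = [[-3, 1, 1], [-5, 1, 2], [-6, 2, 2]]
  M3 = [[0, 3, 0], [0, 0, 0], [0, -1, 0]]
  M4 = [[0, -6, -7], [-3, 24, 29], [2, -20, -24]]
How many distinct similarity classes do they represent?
2 classes: {M1, M2, M4}, {M3}

Characteristic polynomials: χ_{M1} = x^3, χ_{M2} = x^3, χ_{M3} = x^3, χ_{M4} = x^3.

{M1, M2, M4}: invariant factors x^3.

{M3}: invariant factors x, x^2.

Matrices are similar if and only if their invariant-factor lists agree; the partition into similarity classes is {M1, M2, M4}, {M3}.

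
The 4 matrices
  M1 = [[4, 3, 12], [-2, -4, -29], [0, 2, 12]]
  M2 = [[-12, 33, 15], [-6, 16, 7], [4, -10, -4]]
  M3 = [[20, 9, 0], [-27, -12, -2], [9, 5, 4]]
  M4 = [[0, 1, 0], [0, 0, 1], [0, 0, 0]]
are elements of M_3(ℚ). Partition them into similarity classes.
3 classes: {M1}, {M2, M4}, {M3}

Characteristic polynomials: χ_{M1} = (x - 4)^3, χ_{M2} = x^3, χ_{M3} = (x - 5)^2(x - 2), χ_{M4} = x^3.

{M1}: invariant factors (x - 4)^3.

{M2, M4}: invariant factors x^3.

{M3}: invariant factors (x - 5)^2(x - 2).

Matrices are similar if and only if their invariant-factor lists agree; the partition into similarity classes is {M1}, {M2, M4}, {M3}.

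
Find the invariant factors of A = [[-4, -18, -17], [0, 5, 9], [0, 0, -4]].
(x - 5)(x + 4)^2

The Jordan structure of A has elementary divisors (x + 4)^2, (x - 5). Arranging the block sizes at each eigenvalue in decreasing order and taking row products gives the invariant factors.

Invariant factors (smallest first, each dividing the next): (x - 5)(x + 4)^2.

Check: the last factor (x - 5)(x + 4)^2 is the minimal polynomial, and the product (x - 5)(x + 4)^2 is the characteristic polynomial.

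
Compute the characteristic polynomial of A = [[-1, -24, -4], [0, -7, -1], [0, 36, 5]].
χ_A(x) = (x + 1)^3

xI - A = [[x + 1, 24, 4], [0, x + 7, 1], [0, -36, x - 5]].

Expanding det(xI - A) along the first row:
det(xI - A) = + (x + 1)·det([[x + 7, 1], [-36, x - 5]]) - (24)·det([[0, 1], [0, x - 5]]) + (4)·det([[0, x + 7], [0, -36]]).

Evaluating gives χ_A(x) = x^3 + 3x^2 + 3x + 1 = (x + 1)^3.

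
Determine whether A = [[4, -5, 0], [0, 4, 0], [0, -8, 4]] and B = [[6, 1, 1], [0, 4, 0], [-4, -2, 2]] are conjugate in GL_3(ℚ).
Yes.

Two matrices over a field are similar if and only if they have the same invariant factors.

Both A and B have characteristic polynomial (x - 4)^3 and minimal polynomial (x - 4)^2. Computing further, both have invariant factors x - 4, (x - 4)^2. Hence A and B are similar.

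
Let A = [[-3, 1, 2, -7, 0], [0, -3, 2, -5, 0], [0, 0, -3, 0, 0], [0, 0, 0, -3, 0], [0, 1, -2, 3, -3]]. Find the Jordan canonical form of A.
J = [[-3, 1, 0, 0, 0], [0, -3, 1, 0, 0], [0, 0, -3, 0, 0], [0, 0, 0, -3, 0], [0, 0, 0, 0, -3]]

The characteristic polynomial is det(xI - A) = (x + 3)^5, so the eigenvalues are -3 (algebraic multiplicity 5).

For λ = -3: rank(A + 3I) = 2, rank((A + 3I)^2) = 1, rank((A + 3I)^3) = 0. The eigenspace has dimension 5 - 2 = 3, so there are 3 Jordan blocks; the rank sequence gives block sizes [3, 1, 1].

Assembling the blocks gives the Jordan form J above.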